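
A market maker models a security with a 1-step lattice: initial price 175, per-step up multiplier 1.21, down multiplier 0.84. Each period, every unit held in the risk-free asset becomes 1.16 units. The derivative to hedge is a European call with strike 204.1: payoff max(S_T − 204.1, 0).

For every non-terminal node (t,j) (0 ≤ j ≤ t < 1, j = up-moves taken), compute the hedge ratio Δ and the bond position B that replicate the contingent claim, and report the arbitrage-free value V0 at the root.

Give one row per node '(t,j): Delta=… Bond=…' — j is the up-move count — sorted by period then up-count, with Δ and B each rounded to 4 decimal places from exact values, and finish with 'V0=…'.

(0,0): Delta=0.1181 Bond=-14.9720
V0=5.7036

Under the risk-neutral measure, an up-move has probability p* = (R−d)/(u−d) = 0.8649 and values discount at R = 1.16.
At expiry t=1: V(1,0)=0.0000, V(1,1)=7.6500
  t=0,j=0: stock 175.0000 → up 211.7500 (V=7.6500), down 147.0000 (V=0.0000). Price 5.7036; hedge Δ=0.1181, bond B=-14.9720.
Each (Δ,B) replicates both successor values, so the strategy is self-financing and V0 is arbitrage-free.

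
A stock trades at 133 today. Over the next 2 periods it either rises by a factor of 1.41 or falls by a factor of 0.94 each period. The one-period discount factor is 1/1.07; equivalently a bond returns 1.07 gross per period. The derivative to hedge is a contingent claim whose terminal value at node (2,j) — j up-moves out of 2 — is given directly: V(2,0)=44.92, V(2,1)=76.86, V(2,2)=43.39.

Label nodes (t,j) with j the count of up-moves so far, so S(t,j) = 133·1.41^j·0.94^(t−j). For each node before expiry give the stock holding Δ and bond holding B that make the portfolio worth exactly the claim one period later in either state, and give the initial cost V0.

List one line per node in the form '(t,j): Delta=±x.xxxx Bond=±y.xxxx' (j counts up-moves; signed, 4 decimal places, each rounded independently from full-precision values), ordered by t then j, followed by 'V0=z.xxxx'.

(0,0): Delta=0.2070 Bond=22.7607
(1,0): Delta=0.5436 Bond=-17.7196
(1,1): Delta=-0.3797 Bond=134.3925
V0=50.2967

Risk-neutral probability p* = (R−d)/(u−d) = (1.07−0.94)/(1.41−0.94) = 0.2766.
Terminal values V(2,·): V(2,0)=44.9200, V(2,1)=76.8600, V(2,2)=43.3900
(1,0): S=125.0200. Δ = (V_up−V_dn)/(S_up−S_dn) = (76.8600−44.9200)/(176.2782−117.5188) = 0.5436. V = [p*·76.8600 + (1−p*)·44.9200]/1.07 = 50.2378. B = V − Δ·S = -17.7196.
(1,1): S=187.5300. Δ = (V_up−V_dn)/(S_up−S_dn) = (43.3900−76.8600)/(264.4173−176.2782) = -0.3797. V = [p*·43.3900 + (1−p*)·76.8600]/1.07 = 63.1798. B = V − Δ·S = 134.3925.
(0,0): S=133.0000. Δ = (V_up−V_dn)/(S_up−S_dn) = (63.1798−50.2378)/(187.5300−125.0200) = 0.2070. V = [p*·63.1798 + (1−p*)·50.2378]/1.07 = 50.2967. B = V − Δ·S = 22.7607.
Each (Δ,B) replicates both successor values, so the strategy is self-financing and V0 is arbitrage-free.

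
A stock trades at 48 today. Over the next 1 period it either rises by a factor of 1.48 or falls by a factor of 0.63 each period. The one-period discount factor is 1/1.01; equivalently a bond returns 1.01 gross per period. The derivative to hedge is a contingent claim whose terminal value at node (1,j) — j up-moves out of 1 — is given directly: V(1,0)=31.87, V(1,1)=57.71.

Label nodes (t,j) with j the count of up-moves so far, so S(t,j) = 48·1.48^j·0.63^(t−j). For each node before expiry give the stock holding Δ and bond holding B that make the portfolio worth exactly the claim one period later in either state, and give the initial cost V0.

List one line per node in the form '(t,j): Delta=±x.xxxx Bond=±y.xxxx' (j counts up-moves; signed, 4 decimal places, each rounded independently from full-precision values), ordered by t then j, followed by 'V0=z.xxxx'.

(0,0): Delta=0.6333 Bond=12.5921
V0=42.9921

Under the risk-neutral measure, an up-move has probability p* = (R−d)/(u−d) = 0.4471 and values discount at R = 1.01.
Payoff layer (t=1): V(1,0)=31.8700, V(1,1)=57.7100
  t=0,j=0: stock 48.0000 → up 71.0400 (V=57.7100), down 30.2400 (V=31.8700). Price 42.9921; hedge Δ=0.6333, bond B=12.5921.
The time-0 hedge costs 42.9921, which is the no-arbitrage price.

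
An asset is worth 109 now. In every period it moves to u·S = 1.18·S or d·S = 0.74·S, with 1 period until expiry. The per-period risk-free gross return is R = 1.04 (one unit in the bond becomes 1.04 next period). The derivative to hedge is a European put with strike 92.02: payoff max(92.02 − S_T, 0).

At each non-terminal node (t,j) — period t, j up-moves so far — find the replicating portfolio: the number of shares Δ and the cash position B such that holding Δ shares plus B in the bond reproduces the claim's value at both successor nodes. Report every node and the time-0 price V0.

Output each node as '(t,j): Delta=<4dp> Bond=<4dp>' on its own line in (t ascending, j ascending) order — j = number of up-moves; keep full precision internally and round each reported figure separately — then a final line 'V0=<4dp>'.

(0,0): Delta=-0.2369 Bond=29.2937
V0=3.4755

Risk-neutral probability p* = (R−d)/(u−d) = (1.04−0.74)/(1.18−0.74) = 0.6818.
Terminal values V(1,·): V(1,0)=11.3600, V(1,1)=0.0000
Node (0,0) S=109.0000: V=(p*·0.0000+(1−p*)·11.3600)/1.04=3.4755; Δ=(0.0000−11.3600)/(128.6200−80.6600)=-0.2369; B=V−Δ·S=29.2937
The time-0 hedge costs 3.4755, which is the no-arbitrage price.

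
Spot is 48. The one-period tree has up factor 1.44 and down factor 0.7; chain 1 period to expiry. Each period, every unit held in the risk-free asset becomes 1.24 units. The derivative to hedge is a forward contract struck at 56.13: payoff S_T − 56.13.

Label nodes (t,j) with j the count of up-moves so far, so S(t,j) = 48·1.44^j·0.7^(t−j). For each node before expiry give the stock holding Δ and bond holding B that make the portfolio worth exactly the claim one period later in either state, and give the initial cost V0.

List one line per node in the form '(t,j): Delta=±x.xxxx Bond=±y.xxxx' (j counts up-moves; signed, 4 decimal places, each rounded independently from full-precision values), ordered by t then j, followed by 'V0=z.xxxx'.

The replicating-portfolio and risk-neutral prices coincide; use p* = (1.24−0.7)/(1.44−0.7) = 0.7297 for the latter.
Payoff layer (t=1): V(1,0)=-22.5300, V(1,1)=12.9900
(0,0): S=48.0000. Δ = (V_up−V_dn)/(S_up−S_dn) = (12.9900−-22.5300)/(69.1200−33.6000) = 1.0000. V = [p*·12.9900 + (1−p*)·-22.5300]/1.24 = 2.7339. B = V − Δ·S = -45.2661.
Check: Δ(0,0)·S0 + B(0,0) = 2.7339 = V0.

(0,0): Delta=1.0000 Bond=-45.2661
V0=2.7339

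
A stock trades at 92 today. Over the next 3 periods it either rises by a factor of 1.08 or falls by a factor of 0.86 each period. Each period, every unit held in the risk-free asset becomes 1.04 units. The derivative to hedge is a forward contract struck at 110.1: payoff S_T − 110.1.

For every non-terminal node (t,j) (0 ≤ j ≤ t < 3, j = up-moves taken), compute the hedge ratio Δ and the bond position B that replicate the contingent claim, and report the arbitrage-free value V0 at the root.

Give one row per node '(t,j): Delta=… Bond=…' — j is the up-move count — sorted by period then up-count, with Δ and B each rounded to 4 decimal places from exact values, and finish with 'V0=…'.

(0,0): Delta=1.0000 Bond=-97.8785
(1,0): Delta=1.0000 Bond=-101.7936
(1,1): Delta=1.0000 Bond=-101.7936
(2,0): Delta=1.0000 Bond=-105.8654
(2,1): Delta=1.0000 Bond=-105.8654
(2,2): Delta=1.0000 Bond=-105.8654
V0=-5.8785

Under the risk-neutral measure, an up-move has probability p* = (R−d)/(u−d) = 0.8182 and values discount at R = 1.04.
At expiry t=3: V(3,0)=-51.5828, V(3,1)=-36.6133, V(3,2)=-17.8144, V(3,3)=5.7935
  t=2,j=0: stock 68.0432 → up 73.4867 (V=-36.6133), down 58.5172 (V=-51.5828). Price -37.8222; hedge Δ=1.0000, bond B=-105.8654.
  t=2,j=1: stock 85.4496 → up 92.2856 (V=-17.8144), down 73.4867 (V=-36.6133). Price -20.4158; hedge Δ=1.0000, bond B=-105.8654.
  t=2,j=2: stock 107.3088 → up 115.8935 (V=5.7935), down 92.2856 (V=-17.8144). Price 1.4434; hedge Δ=1.0000, bond B=-105.8654.
  t=1,j=0: stock 79.1200 → up 85.4496 (V=-20.4158), down 68.0432 (V=-37.8222). Price -22.6736; hedge Δ=1.0000, bond B=-101.7936.
  t=1,j=1: stock 99.3600 → up 107.3088 (V=1.4434), down 85.4496 (V=-20.4158). Price -2.4336; hedge Δ=1.0000, bond B=-101.7936.
  t=0,j=0: stock 92.0000 → up 99.3600 (V=-2.4336), down 79.1200 (V=-22.6736). Price -5.8785; hedge Δ=1.0000, bond B=-97.8785.
Each (Δ,B) replicates both successor values, so the strategy is self-financing and V0 is arbitrage-free.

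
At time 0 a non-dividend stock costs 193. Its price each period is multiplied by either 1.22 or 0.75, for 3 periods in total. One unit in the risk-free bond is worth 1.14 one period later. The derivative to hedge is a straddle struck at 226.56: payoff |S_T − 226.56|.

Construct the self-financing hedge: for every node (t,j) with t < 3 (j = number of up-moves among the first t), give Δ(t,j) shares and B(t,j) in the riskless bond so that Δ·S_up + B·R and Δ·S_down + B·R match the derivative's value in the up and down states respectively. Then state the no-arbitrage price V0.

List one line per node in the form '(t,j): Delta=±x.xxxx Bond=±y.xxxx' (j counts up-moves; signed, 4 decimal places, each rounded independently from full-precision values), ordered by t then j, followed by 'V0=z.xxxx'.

(0,0): Delta=0.4473 Bond=-30.8503
(1,0): Delta=-1.0000 Bond=174.3306
(1,1): Delta=0.6298 Bond=-78.1437
(2,0): Delta=-1.0000 Bond=198.7368
(2,1): Delta=-1.0000 Bond=198.7368
(2,2): Delta=0.8354 Bond=-148.1239
V0=55.4829

No-arbitrage ⇒ martingale measure with p* = (R−d)/(u−d) = 0.8298.
At expiry t=3: V(3,0)=145.1381, V(3,1)=94.1138, V(3,2)=11.1141, V(3,3)=123.8987
  t=2,j=0: stock 108.5625 → up 132.4462 (V=94.1138), down 81.4219 (V=145.1381). Price 90.1743; hedge Δ=-1.0000, bond B=198.7368.
  t=2,j=1: stock 176.5950 → up 215.4459 (V=11.1141), down 132.4462 (V=94.1138). Price 22.1418; hedge Δ=-1.0000, bond B=198.7368.
  t=2,j=2: stock 287.2612 → up 350.4587 (V=123.8987), down 215.4459 (V=11.1141). Price 91.8432; hedge Δ=0.8354, bond B=-148.1239.
  t=1,j=0: stock 144.7500 → up 176.5950 (V=22.1418), down 108.5625 (V=90.1743). Price 29.5806; hedge Δ=-1.0000, bond B=174.3306.
  t=1,j=1: stock 235.4600 → up 287.2612 (V=91.8432), down 176.5950 (V=22.1418). Price 70.1572; hedge Δ=0.6298, bond B=-78.1437.
  t=0,j=0: stock 193.0000 → up 235.4600 (V=70.1572), down 144.7500 (V=29.5806). Price 55.4829; hedge Δ=0.4473, bond B=-30.8503.
Each (Δ,B) replicates both successor values, so the strategy is self-financing and V0 is arbitrage-free.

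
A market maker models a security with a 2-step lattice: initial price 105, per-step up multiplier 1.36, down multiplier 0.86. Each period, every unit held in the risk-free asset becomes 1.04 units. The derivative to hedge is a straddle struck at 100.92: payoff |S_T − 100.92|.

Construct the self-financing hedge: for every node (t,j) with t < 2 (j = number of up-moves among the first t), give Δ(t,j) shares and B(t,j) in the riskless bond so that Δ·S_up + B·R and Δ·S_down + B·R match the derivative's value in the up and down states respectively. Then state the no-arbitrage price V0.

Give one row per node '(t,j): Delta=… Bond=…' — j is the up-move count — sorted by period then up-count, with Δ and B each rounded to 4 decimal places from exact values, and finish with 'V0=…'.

Under the risk-neutral measure, an up-move has probability p* = (R−d)/(u−d) = 0.3600 and values discount at R = 1.04.
Terminal values V(2,·): V(2,0)=23.2620, V(2,1)=21.8880, V(2,2)=93.2880
  t=1,j=0: stock 90.3000 → up 122.8080 (V=21.8880), down 77.6580 (V=23.2620). Price 21.8917; hedge Δ=-0.0304, bond B=24.6397.
  t=1,j=1: stock 142.8000 → up 194.2080 (V=93.2880), down 122.8080 (V=21.8880). Price 45.7615; hedge Δ=1.0000, bond B=-97.0385.
  t=0,j=0: stock 105.0000 → up 142.8000 (V=45.7615), down 90.3000 (V=21.8917). Price 29.3123; hedge Δ=0.4547, bond B=-18.4273.
Root portfolio cost Δ·105+B reproduces V0=29.3123.

(0,0): Delta=0.4547 Bond=-18.4273
(1,0): Delta=-0.0304 Bond=24.6397
(1,1): Delta=1.0000 Bond=-97.0385
V0=29.3123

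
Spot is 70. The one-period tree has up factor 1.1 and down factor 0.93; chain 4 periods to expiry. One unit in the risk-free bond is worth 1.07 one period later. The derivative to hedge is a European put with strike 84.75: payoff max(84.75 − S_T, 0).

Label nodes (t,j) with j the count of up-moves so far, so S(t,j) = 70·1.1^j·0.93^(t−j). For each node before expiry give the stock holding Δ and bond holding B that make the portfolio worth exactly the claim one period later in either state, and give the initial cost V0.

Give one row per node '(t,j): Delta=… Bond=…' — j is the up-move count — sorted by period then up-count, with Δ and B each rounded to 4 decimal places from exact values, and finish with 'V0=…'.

Risk-neutral probability p* = (R−d)/(u−d) = (1.07−0.93)/(1.1−0.93) = 0.8235.
Payoff layer (t=4): V(4,0)=32.3864, V(4,1)=22.8145, V(4,2)=11.4930, V(4,3)=0.0000, V(4,4)=0.0000
Node (3,0) S=56.3050: V=(p*·22.8145+(1−p*)·32.3864)/1.07=22.9006; Δ=(22.8145−32.3864)/(61.9355−52.3636)=-1.0000; B=V−Δ·S=79.2056
Node (3,1) S=66.5973: V=(p*·11.4930+(1−p*)·22.8145)/1.07=12.6083; Δ=(11.4930−22.8145)/(73.2570−61.9355)=-1.0000; B=V−Δ·S=79.2056
Node (3,2) S=78.7710: V=(p*·0.0000+(1−p*)·11.4930)/1.07=1.8955; Δ=(0.0000−11.4930)/(86.6481−73.2570)=-0.8583; B=V−Δ·S=69.5012
Node (3,3) S=93.1700: V=(p*·0.0000+(1−p*)·0.0000)/1.07=0.0000; Δ=(0.0000−0.0000)/(102.4870−86.6481)=0.0000; B=V−Δ·S=0.0000
Node (2,0) S=60.5430: V=(p*·12.6083+(1−p*)·22.9006)/1.07=13.4809; Δ=(12.6083−22.9006)/(66.5973−56.3050)=-1.0000; B=V−Δ·S=74.0239
Node (2,1) S=71.6100: V=(p*·1.8955+(1−p*)·12.6083)/1.07=3.5383; Δ=(1.8955−12.6083)/(78.7710−66.5973)=-0.8800; B=V−Δ·S=66.5549
Node (2,2) S=84.7000: V=(p*·0.0000+(1−p*)·1.8955)/1.07=0.3126; Δ=(0.0000−1.8955)/(93.1700−78.7710)=-0.1316; B=V−Δ·S=11.4625
Node (1,0) S=65.1000: V=(p*·3.5383+(1−p*)·13.4809)/1.07=4.9466; Δ=(3.5383−13.4809)/(71.6100−60.5430)=-0.8984; B=V−Δ·S=63.4327
Node (1,1) S=77.0000: V=(p*·0.3126+(1−p*)·3.5383)/1.07=0.8242; Δ=(0.3126−3.5383)/(84.7000−71.6100)=-0.2464; B=V−Δ·S=19.7988
Node (0,0) S=70.0000: V=(p*·0.8242+(1−p*)·4.9466)/1.07=1.4501; Δ=(0.8242−4.9466)/(77.0000−65.1000)=-0.3464; B=V−Δ·S=25.6999
Self-financing check: at every node Δ·S+B equals the discounted successor values.

(0,0): Delta=-0.3464 Bond=25.6999
(1,0): Delta=-0.8984 Bond=63.4327
(1,1): Delta=-0.2464 Bond=19.7988
(2,0): Delta=-1.0000 Bond=74.0239
(2,1): Delta=-0.8800 Bond=66.5549
(2,2): Delta=-0.1316 Bond=11.4625
(3,0): Delta=-1.0000 Bond=79.2056
(3,1): Delta=-1.0000 Bond=79.2056
(3,2): Delta=-0.8583 Bond=69.5012
(3,3): Delta=0.0000 Bond=0.0000
V0=1.4501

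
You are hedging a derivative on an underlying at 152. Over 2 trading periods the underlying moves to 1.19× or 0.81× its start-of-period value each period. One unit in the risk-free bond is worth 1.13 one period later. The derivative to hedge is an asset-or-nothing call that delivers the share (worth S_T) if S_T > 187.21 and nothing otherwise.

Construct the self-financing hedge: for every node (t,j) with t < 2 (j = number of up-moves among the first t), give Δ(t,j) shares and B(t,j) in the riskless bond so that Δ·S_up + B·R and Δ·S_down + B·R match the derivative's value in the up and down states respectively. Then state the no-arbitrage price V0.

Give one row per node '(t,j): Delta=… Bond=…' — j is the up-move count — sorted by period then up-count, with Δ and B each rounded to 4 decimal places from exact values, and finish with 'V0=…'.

(0,0): Delta=2.7771 Bond=-302.5857
(1,0): Delta=0.0000 Bond=0.0000
(1,1): Delta=3.1316 Bond=-406.0322
V0=119.5400

Since d<R<u, set p* = (R−d)/(u−d) = 0.8421; price each node as the discounted p*-expectation of its children.
At expiry t=2: V(2,0)=0.0000, V(2,1)=0.0000, V(2,2)=215.2472
(1,0): S=123.1200. Δ = (V_up−V_dn)/(S_up−S_dn) = (0.0000−0.0000)/(146.5128−99.7272) = 0.0000. V = [p*·0.0000 + (1−p*)·0.0000]/1.13 = 0.0000. B = V − Δ·S = 0.0000.
(1,1): S=180.8800. Δ = (V_up−V_dn)/(S_up−S_dn) = (215.2472−0.0000)/(215.2472−146.5128) = 3.1316. V = [p*·215.2472 + (1−p*)·0.0000]/1.13 = 160.4078. B = V − Δ·S = -406.0322.
(0,0): S=152.0000. Δ = (V_up−V_dn)/(S_up−S_dn) = (160.4078−0.0000)/(180.8800−123.1200) = 2.7771. V = [p*·160.4078 + (1−p*)·0.0000]/1.13 = 119.5400. B = V − Δ·S = -302.5857.
Each (Δ,B) replicates both successor values, so the strategy is self-financing and V0 is arbitrage-free.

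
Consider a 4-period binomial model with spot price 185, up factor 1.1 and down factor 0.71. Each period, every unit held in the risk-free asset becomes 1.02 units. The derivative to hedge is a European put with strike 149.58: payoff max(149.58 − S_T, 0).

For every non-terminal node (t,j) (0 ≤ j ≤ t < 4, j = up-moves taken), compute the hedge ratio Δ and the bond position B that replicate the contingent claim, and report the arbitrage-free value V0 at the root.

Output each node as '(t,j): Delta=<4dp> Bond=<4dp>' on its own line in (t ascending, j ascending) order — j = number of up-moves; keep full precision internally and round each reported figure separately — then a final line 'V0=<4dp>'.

(0,0): Delta=-0.2419 Bond=52.2783
(1,0): Delta=-0.7007 Bond=113.5876
(1,1): Delta=-0.1655 Bond=37.7719
(2,0): Delta=-1.0000 Bond=143.7716
(2,1): Delta=-0.6508 Bond=108.6562
(2,2): Delta=-0.0846 Bond=20.4296
(3,0): Delta=-1.0000 Bond=146.6471
(3,1): Delta=-1.0000 Bond=146.6471
(3,2): Delta=-0.5927 Bond=101.5861
(3,3): Delta=0.0000 Bond=0.0000
V0=7.5273

The replicating-portfolio and risk-neutral prices coincide; use p* = (1.02−0.71)/(1.1−0.71) = 0.7949 for the latter.
Payoff layer (t=4): V(4,0)=102.5684, V(4,1)=76.7451, V(4,2)=36.7372, V(4,3)=0.0000, V(4,4)=0.0000
Node (3,0) S=66.2135: V=(p*·76.7451+(1−p*)·102.5684)/1.02=80.4335; Δ=(76.7451−102.5684)/(72.8349−47.0116)=-1.0000; B=V−Δ·S=146.6471
Node (3,1) S=102.5844: V=(p*·36.7372+(1−p*)·76.7451)/1.02=44.0627; Δ=(36.7372−76.7451)/(112.8428−72.8349)=-1.0000; B=V−Δ·S=146.6471
Node (3,2) S=158.9335: V=(p*·0.0000+(1−p*)·36.7372)/1.02=7.3881; Δ=(0.0000−36.7372)/(174.8269−112.8428)=-0.5927; B=V−Δ·S=101.5861
Node (3,3) S=246.2350: V=(p*·0.0000+(1−p*)·0.0000)/1.02=0.0000; Δ=(0.0000−0.0000)/(270.8585−174.8269)=0.0000; B=V−Δ·S=0.0000
Node (2,0) S=93.2585: V=(p*·44.0627+(1−p*)·80.4335)/1.02=50.5131; Δ=(44.0627−80.4335)/(102.5844−66.2135)=-1.0000; B=V−Δ·S=143.7716
Node (2,1) S=144.4850: V=(p*·7.3881+(1−p*)·44.0627)/1.02=14.6187; Δ=(7.3881−44.0627)/(158.9335−102.5844)=-0.6508; B=V−Δ·S=108.6562
Node (2,2) S=223.8500: V=(p*·0.0000+(1−p*)·7.3881)/1.02=1.4858; Δ=(0.0000−7.3881)/(246.2350−158.9335)=-0.0846; B=V−Δ·S=20.4296
Node (1,0) S=131.3500: V=(p*·14.6187+(1−p*)·50.5131)/1.02=21.5506; Δ=(14.6187−50.5131)/(144.4850−93.2585)=-0.7007; B=V−Δ·S=113.5876
Node (1,1) S=203.5000: V=(p*·1.4858+(1−p*)·14.6187)/1.02=4.0978; Δ=(1.4858−14.6187)/(223.8500−144.4850)=-0.1655; B=V−Δ·S=37.7719
Node (0,0) S=185.0000: V=(p*·4.0978+(1−p*)·21.5506)/1.02=7.5273; Δ=(4.0978−21.5506)/(203.5000−131.3500)=-0.2419; B=V−Δ·S=52.2783
Root portfolio cost Δ·185+B reproduces V0=7.5273.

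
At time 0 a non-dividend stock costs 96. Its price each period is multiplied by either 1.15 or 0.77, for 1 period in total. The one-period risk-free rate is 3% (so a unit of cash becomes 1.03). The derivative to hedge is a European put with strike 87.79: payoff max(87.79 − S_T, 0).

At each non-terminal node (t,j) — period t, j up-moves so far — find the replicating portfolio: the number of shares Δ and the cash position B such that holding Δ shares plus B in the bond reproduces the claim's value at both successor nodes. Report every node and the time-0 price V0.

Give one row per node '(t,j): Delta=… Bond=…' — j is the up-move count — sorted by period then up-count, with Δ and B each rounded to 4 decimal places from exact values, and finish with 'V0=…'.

(0,0): Delta=-0.3802 Bond=40.7524
V0=4.2524

Under the risk-neutral measure, an up-move has probability p* = (R−d)/(u−d) = 0.6842 and values discount at R = 1.03.
At expiry t=1: V(1,0)=13.8700, V(1,1)=0.0000
Node (0,0) S=96.0000: V=(p*·0.0000+(1−p*)·13.8700)/1.03=4.2524; Δ=(0.0000−13.8700)/(110.4000−73.9200)=-0.3802; B=V−Δ·S=40.7524
Check: Δ(0,0)·S0 + B(0,0) = 4.2524 = V0.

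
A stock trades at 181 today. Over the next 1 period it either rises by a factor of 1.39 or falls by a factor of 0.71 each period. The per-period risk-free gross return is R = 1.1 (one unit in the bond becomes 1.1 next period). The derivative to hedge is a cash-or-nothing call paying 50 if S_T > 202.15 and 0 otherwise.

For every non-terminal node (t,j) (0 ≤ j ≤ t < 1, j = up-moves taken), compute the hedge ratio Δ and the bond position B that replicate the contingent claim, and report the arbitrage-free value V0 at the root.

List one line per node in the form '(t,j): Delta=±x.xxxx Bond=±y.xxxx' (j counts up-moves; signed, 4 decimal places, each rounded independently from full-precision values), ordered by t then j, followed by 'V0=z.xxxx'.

No-arbitrage ⇒ martingale measure with p* = (R−d)/(u−d) = 0.5735.
At expiry t=1: V(1,0)=0.0000, V(1,1)=50.0000
Node (0,0) S=181.0000: V=(p*·50.0000+(1−p*)·0.0000)/1.1=26.0695; Δ=(50.0000−0.0000)/(251.5900−128.5100)=0.4062; B=V−Δ·S=-47.4599
Root portfolio cost Δ·181+B reproduces V0=26.0695.

(0,0): Delta=0.4062 Bond=-47.4599
V0=26.0695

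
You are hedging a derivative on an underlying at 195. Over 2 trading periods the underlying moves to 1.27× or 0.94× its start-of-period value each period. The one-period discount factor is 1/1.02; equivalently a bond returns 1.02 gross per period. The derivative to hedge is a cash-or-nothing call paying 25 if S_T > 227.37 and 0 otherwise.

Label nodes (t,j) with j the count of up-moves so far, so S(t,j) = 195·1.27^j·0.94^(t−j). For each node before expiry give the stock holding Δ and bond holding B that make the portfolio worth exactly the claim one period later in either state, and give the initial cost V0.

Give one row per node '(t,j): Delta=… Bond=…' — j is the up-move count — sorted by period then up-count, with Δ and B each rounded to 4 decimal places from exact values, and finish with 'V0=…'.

(0,0): Delta=0.2885 Bond=-46.0284
(1,0): Delta=0.4133 Bond=-69.8158
(1,1): Delta=0.0000 Bond=24.5098
V0=10.2383

Risk-neutral probability p* = (R−d)/(u−d) = (1.02−0.94)/(1.27−0.94) = 0.2424.
At expiry t=2: V(2,0)=0.0000, V(2,1)=25.0000, V(2,2)=25.0000
Node (1,0) S=183.3000: V=(p*·25.0000+(1−p*)·0.0000)/1.02=5.9418; Δ=(25.0000−0.0000)/(232.7910−172.3020)=0.4133; B=V−Δ·S=-69.8158
Node (1,1) S=247.6500: V=(p*·25.0000+(1−p*)·25.0000)/1.02=24.5098; Δ=(25.0000−25.0000)/(314.5155−232.7910)=0.0000; B=V−Δ·S=24.5098
Node (0,0) S=195.0000: V=(p*·24.5098+(1−p*)·5.9418)/1.02=10.2383; Δ=(24.5098−5.9418)/(247.6500−183.3000)=0.2885; B=V−Δ·S=-46.0284
Self-financing check: at every node Δ·S+B equals the discounted successor values.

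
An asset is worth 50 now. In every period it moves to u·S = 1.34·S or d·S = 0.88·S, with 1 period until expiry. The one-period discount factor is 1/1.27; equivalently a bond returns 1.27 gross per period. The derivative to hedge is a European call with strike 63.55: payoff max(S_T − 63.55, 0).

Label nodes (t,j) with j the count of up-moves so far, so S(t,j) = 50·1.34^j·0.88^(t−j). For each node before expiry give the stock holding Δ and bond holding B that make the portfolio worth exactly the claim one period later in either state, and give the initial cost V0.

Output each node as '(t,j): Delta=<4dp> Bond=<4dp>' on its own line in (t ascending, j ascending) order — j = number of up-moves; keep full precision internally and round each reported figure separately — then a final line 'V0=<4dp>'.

(0,0): Delta=0.1500 Bond=-5.1969
V0=2.3031

Risk-neutral probability p* = (R−d)/(u−d) = (1.27−0.88)/(1.34−0.88) = 0.8478.
Terminal values V(1,·): V(1,0)=0.0000, V(1,1)=3.4500
Node (0,0) S=50.0000: V=(p*·3.4500+(1−p*)·0.0000)/1.27=2.3031; Δ=(3.4500−0.0000)/(67.0000−44.0000)=0.1500; B=V−Δ·S=-5.1969
The time-0 hedge costs 2.3031, which is the no-arbitrage price.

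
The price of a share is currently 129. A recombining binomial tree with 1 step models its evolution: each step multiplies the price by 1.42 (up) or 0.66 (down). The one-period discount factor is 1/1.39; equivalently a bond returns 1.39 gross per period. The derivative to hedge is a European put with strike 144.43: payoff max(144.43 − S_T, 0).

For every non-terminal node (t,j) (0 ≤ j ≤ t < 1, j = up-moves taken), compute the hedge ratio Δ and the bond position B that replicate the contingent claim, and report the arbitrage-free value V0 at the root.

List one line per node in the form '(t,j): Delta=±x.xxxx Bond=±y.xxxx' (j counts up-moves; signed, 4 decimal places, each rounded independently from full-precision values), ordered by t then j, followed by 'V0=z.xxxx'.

No-arbitrage ⇒ martingale measure with p* = (R−d)/(u−d) = 0.9605.
At expiry t=1: V(1,0)=59.2900, V(1,1)=0.0000
Node (0,0) S=129.0000: V=(p*·0.0000+(1−p*)·59.2900)/1.39=1.6837; Δ=(0.0000−59.2900)/(183.1800−85.1400)=-0.6048; B=V−Δ·S=79.6969
Check: Δ(0,0)·S0 + B(0,0) = 1.6837 = V0.

(0,0): Delta=-0.6048 Bond=79.6969
V0=1.6837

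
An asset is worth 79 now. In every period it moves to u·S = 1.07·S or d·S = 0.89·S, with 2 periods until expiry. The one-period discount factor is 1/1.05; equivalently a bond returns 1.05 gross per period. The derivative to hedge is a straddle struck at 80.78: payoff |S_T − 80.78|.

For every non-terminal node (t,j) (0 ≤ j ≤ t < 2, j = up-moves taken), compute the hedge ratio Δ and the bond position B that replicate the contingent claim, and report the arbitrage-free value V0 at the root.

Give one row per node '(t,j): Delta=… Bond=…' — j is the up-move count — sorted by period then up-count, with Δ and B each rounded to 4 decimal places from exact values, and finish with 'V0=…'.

(0,0): Delta=0.1510 Bond=-3.8050
(1,0): Delta=-1.0000 Bond=76.9333
(1,1): Delta=0.2707 Bond=-14.1113
V0=8.1260

Since d<R<u, set p* = (R−d)/(u−d) = 0.8889; price each node as the discounted p*-expectation of its children.
At expiry t=2: V(2,0)=18.2041, V(2,1)=5.5483, V(2,2)=9.6671
(1,0): S=70.3100. Δ = (V_up−V_dn)/(S_up−S_dn) = (5.5483−18.2041)/(75.2317−62.5759) = -1.0000. V = [p*·5.5483 + (1−p*)·18.2041]/1.05 = 6.6233. B = V − Δ·S = 76.9333.
(1,1): S=84.5300. Δ = (V_up−V_dn)/(S_up−S_dn) = (9.6671−5.5483)/(90.4471−75.2317) = 0.2707. V = [p*·9.6671 + (1−p*)·5.5483]/1.05 = 8.7709. B = V − Δ·S = -14.1113.
(0,0): S=79.0000. Δ = (V_up−V_dn)/(S_up−S_dn) = (8.7709−6.6233)/(84.5300−70.3100) = 0.1510. V = [p*·8.7709 + (1−p*)·6.6233]/1.05 = 8.1260. B = V − Δ·S = -3.8050.
The time-0 hedge costs 8.1260, which is the no-arbitrage price.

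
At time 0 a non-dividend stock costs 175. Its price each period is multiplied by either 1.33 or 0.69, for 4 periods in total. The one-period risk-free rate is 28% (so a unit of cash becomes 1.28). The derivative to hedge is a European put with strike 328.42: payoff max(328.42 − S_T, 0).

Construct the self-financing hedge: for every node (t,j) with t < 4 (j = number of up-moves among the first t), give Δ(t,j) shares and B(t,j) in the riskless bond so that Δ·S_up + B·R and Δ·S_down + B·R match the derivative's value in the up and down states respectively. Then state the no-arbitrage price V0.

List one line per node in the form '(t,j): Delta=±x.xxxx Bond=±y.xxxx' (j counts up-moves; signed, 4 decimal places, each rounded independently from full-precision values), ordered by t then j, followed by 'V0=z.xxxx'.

(0,0): Delta=-0.2690 Bond=53.3857
(1,0): Delta=-1.0000 Bond=156.6029
(1,1): Delta=-0.2369 Bond=60.8532
(2,0): Delta=-1.0000 Bond=200.4517
(2,1): Delta=-1.0000 Bond=200.4517
(2,2): Delta=-0.2033 Bond=67.5057
(3,0): Delta=-1.0000 Bond=256.5781
(3,1): Delta=-1.0000 Bond=256.5781
(3,2): Delta=-1.0000 Bond=256.5781
(3,3): Delta=-0.1683 Bond=71.9861
V0=6.3121

The replicating-portfolio and risk-neutral prices coincide; use p* = (1.28−0.69)/(1.33−0.69) = 0.9219 for the latter.
Terminal payoffs: V(4,0)=288.7525, V(4,1)=251.9595, V(4,2)=181.0397, V(4,3)=44.3391, V(4,4)=0.0000
(3,0): S=57.4891. Δ = (V_up−V_dn)/(S_up−S_dn) = (251.9595−288.7525)/(76.4605−39.6675) = -1.0000. V = [p*·251.9595 + (1−p*)·288.7525]/1.28 = 199.0891. B = V − Δ·S = 256.5781.
(3,1): S=110.8123. Δ = (V_up−V_dn)/(S_up−S_dn) = (181.0397−251.9595)/(147.3803−76.4605) = -1.0000. V = [p*·181.0397 + (1−p*)·251.9595]/1.28 = 145.7659. B = V − Δ·S = 256.5781.
(3,2): S=213.5947. Δ = (V_up−V_dn)/(S_up−S_dn) = (44.3391−181.0397)/(284.0809−147.3803) = -1.0000. V = [p*·44.3391 + (1−p*)·181.0397]/1.28 = 42.9834. B = V − Δ·S = 256.5781.
(3,3): S=411.7115. Δ = (V_up−V_dn)/(S_up−S_dn) = (0.0000−44.3391)/(547.5763−284.0809) = -0.1683. V = [p*·0.0000 + (1−p*)·44.3391]/1.28 = 2.7062. B = V − Δ·S = 71.9861.
(2,0): S=83.3175. Δ = (V_up−V_dn)/(S_up−S_dn) = (145.7659−199.0891)/(110.8123−57.4891) = -1.0000. V = [p*·145.7659 + (1−p*)·199.0891]/1.28 = 117.1342. B = V − Δ·S = 200.4517.
(2,1): S=160.5975. Δ = (V_up−V_dn)/(S_up−S_dn) = (42.9834−145.7659)/(213.5947−110.8123) = -1.0000. V = [p*·42.9834 + (1−p*)·145.7659]/1.28 = 39.8542. B = V − Δ·S = 200.4517.
(2,2): S=309.5575. Δ = (V_up−V_dn)/(S_up−S_dn) = (2.7062−42.9834)/(411.7115−213.5947) = -0.2033. V = [p*·2.7062 + (1−p*)·42.9834]/1.28 = 4.5726. B = V − Δ·S = 67.5057.
(1,0): S=120.7500. Δ = (V_up−V_dn)/(S_up−S_dn) = (39.8542−117.1342)/(160.5975−83.3175) = -1.0000. V = [p*·39.8542 + (1−p*)·117.1342]/1.28 = 35.8529. B = V − Δ·S = 156.6029.
(1,1): S=232.7500. Δ = (V_up−V_dn)/(S_up−S_dn) = (4.5726−39.8542)/(309.5575−160.5975) = -0.2369. V = [p*·4.5726 + (1−p*)·39.8542]/1.28 = 5.7257. B = V − Δ·S = 60.8532.
(0,0): S=175.0000. Δ = (V_up−V_dn)/(S_up−S_dn) = (5.7257−35.8529)/(232.7500−120.7500) = -0.2690. V = [p*·5.7257 + (1−p*)·35.8529]/1.28 = 6.3121. B = V − Δ·S = 53.3857.
Self-financing check: at every node Δ·S+B equals the discounted successor values.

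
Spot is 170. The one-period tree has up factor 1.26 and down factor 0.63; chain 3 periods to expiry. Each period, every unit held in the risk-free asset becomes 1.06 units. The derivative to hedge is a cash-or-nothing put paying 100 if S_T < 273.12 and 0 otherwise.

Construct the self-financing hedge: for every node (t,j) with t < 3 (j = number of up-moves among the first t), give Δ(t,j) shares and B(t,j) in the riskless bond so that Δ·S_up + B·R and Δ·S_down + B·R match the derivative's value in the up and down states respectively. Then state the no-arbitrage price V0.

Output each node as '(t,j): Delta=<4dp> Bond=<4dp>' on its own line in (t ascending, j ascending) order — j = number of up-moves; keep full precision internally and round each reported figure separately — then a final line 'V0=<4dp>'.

Risk-neutral probability p* = (R−d)/(u−d) = (1.06−0.63)/(1.26−0.63) = 0.6825.
At expiry t=3: V(3,0)=100.0000, V(3,1)=100.0000, V(3,2)=100.0000, V(3,3)=0.0000
  t=2,j=0: stock 67.4730 → up 85.0160 (V=100.0000), down 42.5080 (V=100.0000). Price 94.3396; hedge Δ=0.0000, bond B=94.3396.
  t=2,j=1: stock 134.9460 → up 170.0320 (V=100.0000), down 85.0160 (V=100.0000). Price 94.3396; hedge Δ=0.0000, bond B=94.3396.
  t=2,j=2: stock 269.8920 → up 340.0639 (V=0.0000), down 170.0320 (V=100.0000). Price 29.9491; hedge Δ=-0.5881, bond B=188.6792.
  t=1,j=0: stock 107.1000 → up 134.9460 (V=94.3396), down 67.4730 (V=94.3396). Price 88.9996; hedge Δ=0.0000, bond B=88.9996.
  t=1,j=1: stock 214.2000 → up 269.8920 (V=29.9491), down 134.9460 (V=94.3396). Price 47.5382; hedge Δ=-0.4772, bond B=149.7454.
  t=0,j=0: stock 170.0000 → up 214.2000 (V=47.5382), down 107.1000 (V=88.9996). Price 57.2647; hedge Δ=-0.3871, bond B=123.0765.
Root portfolio cost Δ·170+B reproduces V0=57.2647.

(0,0): Delta=-0.3871 Bond=123.0765
(1,0): Delta=0.0000 Bond=88.9996
(1,1): Delta=-0.4772 Bond=149.7454
(2,0): Delta=0.0000 Bond=94.3396
(2,1): Delta=0.0000 Bond=94.3396
(2,2): Delta=-0.5881 Bond=188.6792
V0=57.2647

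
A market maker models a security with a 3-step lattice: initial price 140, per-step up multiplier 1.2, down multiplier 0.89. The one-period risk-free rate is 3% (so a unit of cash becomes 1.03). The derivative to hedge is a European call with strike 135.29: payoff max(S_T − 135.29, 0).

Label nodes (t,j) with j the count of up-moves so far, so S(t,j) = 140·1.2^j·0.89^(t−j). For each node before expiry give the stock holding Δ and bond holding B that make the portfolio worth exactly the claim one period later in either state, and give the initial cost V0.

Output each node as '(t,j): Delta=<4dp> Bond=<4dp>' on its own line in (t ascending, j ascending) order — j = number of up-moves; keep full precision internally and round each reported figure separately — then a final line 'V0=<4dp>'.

No-arbitrage ⇒ martingale measure with p* = (R−d)/(u−d) = 0.4516.
Terminal values V(3,·): V(3,0)=0.0000, V(3,1)=0.0000, V(3,2)=44.1340, V(3,3)=106.6300
  t=2,j=0: stock 110.8940 → up 133.0728 (V=0.0000), down 98.6957 (V=0.0000). Price 0.0000; hedge Δ=0.0000, bond B=0.0000.
  t=2,j=1: stock 149.5200 → up 179.4240 (V=44.1340), down 133.0728 (V=0.0000). Price 19.3510; hedge Δ=0.9522, bond B=-123.0168.
  t=2,j=2: stock 201.6000 → up 241.9200 (V=106.6300), down 179.4240 (V=44.1340). Price 70.2505; hedge Δ=1.0000, bond B=-131.3495.
  t=1,j=0: stock 124.6000 → up 149.5200 (V=19.3510), down 110.8940 (V=0.0000). Price 8.4846; hedge Δ=0.5010, bond B=-53.9378.
  t=1,j=1: stock 168.0000 → up 201.6000 (V=70.2505), down 149.5200 (V=19.3510). Price 41.1047; hedge Δ=0.9773, bond B=-123.0873.
  t=0,j=0: stock 140.0000 → up 168.0000 (V=41.1047), down 124.6000 (V=8.4846). Price 22.5401; hedge Δ=0.7516, bond B=-82.6861.
Check: Δ(0,0)·S0 + B(0,0) = 22.5401 = V0.

(0,0): Delta=0.7516 Bond=-82.6861
(1,0): Delta=0.5010 Bond=-53.9378
(1,1): Delta=0.9773 Bond=-123.0873
(2,0): Delta=0.0000 Bond=0.0000
(2,1): Delta=0.9522 Bond=-123.0168
(2,2): Delta=1.0000 Bond=-131.3495
V0=22.5401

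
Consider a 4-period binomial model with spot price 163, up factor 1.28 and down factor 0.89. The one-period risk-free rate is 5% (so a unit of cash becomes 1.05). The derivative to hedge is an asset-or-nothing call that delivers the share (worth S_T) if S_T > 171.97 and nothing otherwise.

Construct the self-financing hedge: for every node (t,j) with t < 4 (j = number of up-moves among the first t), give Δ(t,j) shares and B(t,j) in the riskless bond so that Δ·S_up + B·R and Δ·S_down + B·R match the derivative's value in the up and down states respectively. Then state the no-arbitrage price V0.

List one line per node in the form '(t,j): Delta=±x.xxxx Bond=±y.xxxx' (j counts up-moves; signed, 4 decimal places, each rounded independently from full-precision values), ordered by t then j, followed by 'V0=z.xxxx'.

No-arbitrage ⇒ martingale measure with p* = (R−d)/(u−d) = 0.4103.
Terminal payoffs: V(4,0)=0.0000, V(4,1)=0.0000, V(4,2)=211.5376, V(4,3)=304.2338, V(4,4)=437.5498
(3,0): S=114.9099. Δ = (V_up−V_dn)/(S_up−S_dn) = (0.0000−0.0000)/(147.0847−102.2699) = 0.0000. V = [p*·0.0000 + (1−p*)·0.0000]/1.05 = 0.0000. B = V − Δ·S = 0.0000.
(3,1): S=165.2637. Δ = (V_up−V_dn)/(S_up−S_dn) = (211.5376−0.0000)/(211.5376−147.0847) = 3.2821. V = [p*·211.5376 + (1−p*)·0.0000]/1.05 = 82.6521. B = V − Δ·S = -459.7520.
(3,2): S=237.6827. Δ = (V_up−V_dn)/(S_up−S_dn) = (304.2338−211.5376)/(304.2338−211.5376) = 1.0000. V = [p*·304.2338 + (1−p*)·211.5376]/1.05 = 237.6827. B = V − Δ·S = 0.0000.
(3,3): S=341.8358. Δ = (V_up−V_dn)/(S_up−S_dn) = (437.5498−304.2338)/(437.5498−304.2338) = 1.0000. V = [p*·437.5498 + (1−p*)·304.2338]/1.05 = 341.8358. B = V − Δ·S = 0.0000.
(2,0): S=129.1123. Δ = (V_up−V_dn)/(S_up−S_dn) = (82.6521−0.0000)/(165.2637−114.9099) = 1.6414. V = [p*·82.6521 + (1−p*)·0.0000]/1.05 = 32.2938. B = V − Δ·S = -179.6345.
(2,1): S=185.6896. Δ = (V_up−V_dn)/(S_up−S_dn) = (237.6827−82.6521)/(237.6827−165.2637) = 2.1407. V = [p*·237.6827 + (1−p*)·82.6521]/1.05 = 139.2899. B = V − Δ·S = -258.2246.
(2,2): S=267.0592. Δ = (V_up−V_dn)/(S_up−S_dn) = (341.8358−237.6827)/(341.8358−237.6827) = 1.0000. V = [p*·341.8358 + (1−p*)·237.6827]/1.05 = 267.0592. B = V − Δ·S = 0.0000.
(1,0): S=145.0700. Δ = (V_up−V_dn)/(S_up−S_dn) = (139.2899−32.2938)/(185.6896−129.1123) = 1.8911. V = [p*·139.2899 + (1−p*)·32.2938]/1.05 = 72.5616. B = V − Δ·S = -201.7872.
(1,1): S=208.6400. Δ = (V_up−V_dn)/(S_up−S_dn) = (267.0592−139.2899)/(267.0592−185.6896) = 1.5702. V = [p*·267.0592 + (1−p*)·139.2899]/1.05 = 182.5791. B = V − Δ·S = -145.0346.
(0,0): S=163.0000. Δ = (V_up−V_dn)/(S_up−S_dn) = (182.5791−72.5616)/(208.6400−145.0700) = 1.7307. V = [p*·182.5791 + (1−p*)·72.5616]/1.05 = 112.0923. B = V − Δ·S = -170.0039.
The time-0 hedge costs 112.0923, which is the no-arbitrage price.

(0,0): Delta=1.7307 Bond=-170.0039
(1,0): Delta=1.8911 Bond=-201.7872
(1,1): Delta=1.5702 Bond=-145.0346
(2,0): Delta=1.6414 Bond=-179.6345
(2,1): Delta=2.1407 Bond=-258.2246
(2,2): Delta=1.0000 Bond=0.0000
(3,0): Delta=0.0000 Bond=0.0000
(3,1): Delta=3.2821 Bond=-459.7520
(3,2): Delta=1.0000 Bond=0.0000
(3,3): Delta=1.0000 Bond=0.0000
V0=112.0923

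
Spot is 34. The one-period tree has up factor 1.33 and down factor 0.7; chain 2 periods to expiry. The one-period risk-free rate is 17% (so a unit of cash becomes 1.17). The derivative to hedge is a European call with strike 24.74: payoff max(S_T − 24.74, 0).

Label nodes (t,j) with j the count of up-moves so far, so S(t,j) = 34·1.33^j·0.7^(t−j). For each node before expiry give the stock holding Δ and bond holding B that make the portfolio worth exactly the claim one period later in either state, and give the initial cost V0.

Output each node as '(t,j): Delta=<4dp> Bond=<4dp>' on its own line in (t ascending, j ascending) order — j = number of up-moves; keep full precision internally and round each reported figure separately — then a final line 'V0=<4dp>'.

(0,0): Delta=0.9181 Bond=-14.9082
(1,0): Delta=0.4611 Bond=-6.5660
(1,1): Delta=1.0000 Bond=-21.1453
V0=16.3078

Under the risk-neutral measure, an up-move has probability p* = (R−d)/(u−d) = 0.7460 and values discount at R = 1.17.
Terminal payoffs: V(2,0)=0.0000, V(2,1)=6.9140, V(2,2)=35.4026
Node (1,0) S=23.8000: V=(p*·6.9140+(1−p*)·0.0000)/1.17=4.4086; Δ=(6.9140−0.0000)/(31.6540−16.6600)=0.4611; B=V−Δ·S=-6.5660
Node (1,1) S=45.2200: V=(p*·35.4026+(1−p*)·6.9140)/1.17=24.0747; Δ=(35.4026−6.9140)/(60.1426−31.6540)=1.0000; B=V−Δ·S=-21.1453
Node (0,0) S=34.0000: V=(p*·24.0747+(1−p*)·4.4086)/1.17=16.3078; Δ=(24.0747−4.4086)/(45.2200−23.8000)=0.9181; B=V−Δ·S=-14.9082
Self-financing check: at every node Δ·S+B equals the discounted successor values.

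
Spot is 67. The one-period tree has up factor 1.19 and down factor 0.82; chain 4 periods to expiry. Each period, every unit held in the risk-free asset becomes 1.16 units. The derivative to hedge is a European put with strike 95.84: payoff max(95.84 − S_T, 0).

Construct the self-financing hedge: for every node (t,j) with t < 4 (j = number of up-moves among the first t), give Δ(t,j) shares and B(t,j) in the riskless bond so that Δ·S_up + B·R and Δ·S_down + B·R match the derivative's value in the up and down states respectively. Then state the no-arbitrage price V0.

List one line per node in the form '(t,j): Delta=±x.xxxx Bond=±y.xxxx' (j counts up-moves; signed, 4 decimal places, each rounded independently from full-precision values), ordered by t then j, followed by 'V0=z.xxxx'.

(0,0): Delta=-0.2276 Bond=16.3492
(1,0): Delta=-1.0000 Bond=61.4006
(1,1): Delta=-0.1806 Bond=15.2207
(2,0): Delta=-1.0000 Bond=71.2247
(2,1): Delta=-1.0000 Bond=71.2247
(2,2): Delta=-0.1308 Bond=12.9294
(3,0): Delta=-1.0000 Bond=82.6207
(3,1): Delta=-1.0000 Bond=82.6207
(3,2): Delta=-1.0000 Bond=82.6207
(3,3): Delta=-0.0780 Bond=9.0314
V0=1.0999

No-arbitrage ⇒ martingale measure with p* = (R−d)/(u−d) = 0.9189.
Payoff layer (t=4): V(4,0)=65.5478, V(4,1)=51.8794, V(4,2)=32.0436, V(4,3)=3.2574, V(4,4)=0.0000
Node (3,0) S=36.9417: V=(p*·51.8794+(1−p*)·65.5478)/1.16=45.6790; Δ=(51.8794−65.5478)/(43.9606−30.2922)=-1.0000; B=V−Δ·S=82.6207
Node (3,1) S=53.6105: V=(p*·32.0436+(1−p*)·51.8794)/1.16=29.0102; Δ=(32.0436−51.8794)/(63.7964−43.9606)=-1.0000; B=V−Δ·S=82.6207
Node (3,2) S=77.8005: V=(p*·3.2574+(1−p*)·32.0436)/1.16=4.8202; Δ=(3.2574−32.0436)/(92.5826−63.7964)=-1.0000; B=V−Δ·S=82.6207
Node (3,3) S=112.9057: V=(p*·0.0000+(1−p*)·3.2574)/1.16=0.2277; Δ=(0.0000−3.2574)/(134.3577−92.5826)=-0.0780; B=V−Δ·S=9.0314
Node (2,0) S=45.0508: V=(p*·29.0102+(1−p*)·45.6790)/1.16=26.1739; Δ=(29.0102−45.6790)/(53.6105−36.9417)=-1.0000; B=V−Δ·S=71.2247
Node (2,1) S=65.3786: V=(p*·4.8202+(1−p*)·29.0102)/1.16=5.8461; Δ=(4.8202−29.0102)/(77.8005−53.6105)=-1.0000; B=V−Δ·S=71.2247
Node (2,2) S=94.8787: V=(p*·0.2277+(1−p*)·4.8202)/1.16=0.5173; Δ=(0.2277−4.8202)/(112.9057−77.8005)=-0.1308; B=V−Δ·S=12.9294
Node (1,0) S=54.9400: V=(p*·5.8461+(1−p*)·26.1739)/1.16=6.4606; Δ=(5.8461−26.1739)/(65.3786−45.0508)=-1.0000; B=V−Δ·S=61.4006
Node (1,1) S=79.7300: V=(p*·0.5173+(1−p*)·5.8461)/1.16=0.8184; Δ=(0.5173−5.8461)/(94.8787−65.3786)=-0.1806; B=V−Δ·S=15.2207
Node (0,0) S=67.0000: V=(p*·0.8184+(1−p*)·6.4606)/1.16=1.0999; Δ=(0.8184−6.4606)/(79.7300−54.9400)=-0.2276; B=V−Δ·S=16.3492
Root portfolio cost Δ·67+B reproduces V0=1.0999.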